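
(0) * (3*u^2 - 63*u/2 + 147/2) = 0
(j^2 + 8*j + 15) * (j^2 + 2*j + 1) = j^4 + 10*j^3 + 32*j^2 + 38*j + 15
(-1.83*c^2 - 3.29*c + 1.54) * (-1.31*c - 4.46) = 2.3973*c^3 + 12.4717*c^2 + 12.656*c - 6.8684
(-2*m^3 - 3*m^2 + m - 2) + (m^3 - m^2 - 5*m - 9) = -m^3 - 4*m^2 - 4*m - 11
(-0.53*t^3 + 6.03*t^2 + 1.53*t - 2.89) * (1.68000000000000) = -0.8904*t^3 + 10.1304*t^2 + 2.5704*t - 4.8552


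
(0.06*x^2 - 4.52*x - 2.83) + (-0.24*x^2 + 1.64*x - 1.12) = -0.18*x^2 - 2.88*x - 3.95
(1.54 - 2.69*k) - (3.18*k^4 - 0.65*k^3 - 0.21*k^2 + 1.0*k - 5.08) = -3.18*k^4 + 0.65*k^3 + 0.21*k^2 - 3.69*k + 6.62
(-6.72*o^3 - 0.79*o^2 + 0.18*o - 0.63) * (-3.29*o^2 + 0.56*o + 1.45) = 22.1088*o^5 - 1.1641*o^4 - 10.7786*o^3 + 1.028*o^2 - 0.0918*o - 0.9135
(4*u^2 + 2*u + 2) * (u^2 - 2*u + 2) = 4*u^4 - 6*u^3 + 6*u^2 + 4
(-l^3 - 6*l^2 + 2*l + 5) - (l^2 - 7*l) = -l^3 - 7*l^2 + 9*l + 5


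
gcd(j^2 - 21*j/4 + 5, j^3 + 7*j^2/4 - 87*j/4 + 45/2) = j - 5/4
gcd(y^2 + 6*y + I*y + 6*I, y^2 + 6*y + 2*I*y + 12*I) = y + 6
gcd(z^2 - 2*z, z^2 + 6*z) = z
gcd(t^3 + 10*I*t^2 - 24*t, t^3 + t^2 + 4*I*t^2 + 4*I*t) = t^2 + 4*I*t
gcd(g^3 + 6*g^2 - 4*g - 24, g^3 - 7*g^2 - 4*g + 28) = g^2 - 4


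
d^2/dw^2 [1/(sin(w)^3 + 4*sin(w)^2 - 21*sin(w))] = (-9*sin(w)^3 - 44*sin(w)^2 - 10*sin(w) + 316 - 471/sin(w) - 504/sin(w)^2 + 882/sin(w)^3)/((sin(w) - 3)^3*(sin(w) + 7)^3)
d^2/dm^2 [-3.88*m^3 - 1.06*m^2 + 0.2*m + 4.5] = -23.28*m - 2.12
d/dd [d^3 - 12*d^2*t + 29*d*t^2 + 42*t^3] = 3*d^2 - 24*d*t + 29*t^2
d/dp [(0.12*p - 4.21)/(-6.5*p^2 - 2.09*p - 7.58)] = (0.78*p^2 - 54.73*p - 9.7085)/(42.25*p^4 + 27.17*p^3 + 102.9081*p^2 + 31.6844*p + 57.4564)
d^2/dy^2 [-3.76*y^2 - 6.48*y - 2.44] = -7.52000000000000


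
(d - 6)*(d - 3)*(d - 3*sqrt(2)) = d^3 - 9*d^2 - 3*sqrt(2)*d^2 + 18*d + 27*sqrt(2)*d - 54*sqrt(2)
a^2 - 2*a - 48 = (a - 8)*(a + 6)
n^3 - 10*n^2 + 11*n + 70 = (n - 7)*(n - 5)*(n + 2)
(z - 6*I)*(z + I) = z^2 - 5*I*z + 6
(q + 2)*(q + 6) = q^2 + 8*q + 12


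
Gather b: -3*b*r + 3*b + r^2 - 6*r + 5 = b*(3 - 3*r) + r^2 - 6*r + 5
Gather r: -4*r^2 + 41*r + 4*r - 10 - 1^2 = -4*r^2 + 45*r - 11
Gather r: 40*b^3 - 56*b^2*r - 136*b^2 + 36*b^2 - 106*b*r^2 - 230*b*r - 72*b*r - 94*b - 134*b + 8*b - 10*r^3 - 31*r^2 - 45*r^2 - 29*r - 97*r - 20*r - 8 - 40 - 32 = 40*b^3 - 100*b^2 - 220*b - 10*r^3 + r^2*(-106*b - 76) + r*(-56*b^2 - 302*b - 146) - 80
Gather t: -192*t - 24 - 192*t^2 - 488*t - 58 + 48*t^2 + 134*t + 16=-144*t^2 - 546*t - 66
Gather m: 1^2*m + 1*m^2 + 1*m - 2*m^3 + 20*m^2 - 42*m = -2*m^3 + 21*m^2 - 40*m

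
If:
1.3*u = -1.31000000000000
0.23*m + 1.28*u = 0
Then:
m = 5.61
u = -1.01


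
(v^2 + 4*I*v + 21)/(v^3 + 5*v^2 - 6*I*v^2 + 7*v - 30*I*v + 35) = (v^2 + 4*I*v + 21)/(v^3 + v^2*(5 - 6*I) + v*(7 - 30*I) + 35)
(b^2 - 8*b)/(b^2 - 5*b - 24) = b/(b + 3)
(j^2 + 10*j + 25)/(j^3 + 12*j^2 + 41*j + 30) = (j + 5)/(j^2 + 7*j + 6)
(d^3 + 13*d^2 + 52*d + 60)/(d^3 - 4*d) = (d^2 + 11*d + 30)/(d*(d - 2))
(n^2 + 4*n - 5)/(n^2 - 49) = (n^2 + 4*n - 5)/(n^2 - 49)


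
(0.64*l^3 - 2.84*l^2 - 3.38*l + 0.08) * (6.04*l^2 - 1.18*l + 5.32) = 3.8656*l^5 - 17.9088*l^4 - 13.6592*l^3 - 10.6372*l^2 - 18.076*l + 0.4256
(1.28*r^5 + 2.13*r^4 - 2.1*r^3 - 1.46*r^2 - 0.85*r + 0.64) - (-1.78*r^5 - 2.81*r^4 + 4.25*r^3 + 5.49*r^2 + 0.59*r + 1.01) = 3.06*r^5 + 4.94*r^4 - 6.35*r^3 - 6.95*r^2 - 1.44*r - 0.37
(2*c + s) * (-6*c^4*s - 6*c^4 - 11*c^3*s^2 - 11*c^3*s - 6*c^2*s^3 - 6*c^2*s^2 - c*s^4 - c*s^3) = -12*c^5*s - 12*c^5 - 28*c^4*s^2 - 28*c^4*s - 23*c^3*s^3 - 23*c^3*s^2 - 8*c^2*s^4 - 8*c^2*s^3 - c*s^5 - c*s^4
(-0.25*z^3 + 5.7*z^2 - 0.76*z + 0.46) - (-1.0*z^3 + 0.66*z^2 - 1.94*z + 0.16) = 0.75*z^3 + 5.04*z^2 + 1.18*z + 0.3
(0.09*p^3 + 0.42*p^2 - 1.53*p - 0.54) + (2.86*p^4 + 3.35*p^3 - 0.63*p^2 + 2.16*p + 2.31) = 2.86*p^4 + 3.44*p^3 - 0.21*p^2 + 0.63*p + 1.77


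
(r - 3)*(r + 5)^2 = r^3 + 7*r^2 - 5*r - 75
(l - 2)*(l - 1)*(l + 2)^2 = l^4 + l^3 - 6*l^2 - 4*l + 8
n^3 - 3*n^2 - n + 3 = (n - 3)*(n - 1)*(n + 1)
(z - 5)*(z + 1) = z^2 - 4*z - 5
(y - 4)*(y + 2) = y^2 - 2*y - 8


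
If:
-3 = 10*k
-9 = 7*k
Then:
No Solution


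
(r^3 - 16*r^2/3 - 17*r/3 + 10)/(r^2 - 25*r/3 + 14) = (3*r^2 + 2*r - 5)/(3*r - 7)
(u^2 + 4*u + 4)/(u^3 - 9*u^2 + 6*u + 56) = (u + 2)/(u^2 - 11*u + 28)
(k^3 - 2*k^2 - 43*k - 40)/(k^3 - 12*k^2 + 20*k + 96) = (k^2 + 6*k + 5)/(k^2 - 4*k - 12)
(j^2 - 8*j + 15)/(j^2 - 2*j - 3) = (j - 5)/(j + 1)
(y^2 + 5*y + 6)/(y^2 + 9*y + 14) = (y + 3)/(y + 7)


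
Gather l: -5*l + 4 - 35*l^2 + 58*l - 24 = -35*l^2 + 53*l - 20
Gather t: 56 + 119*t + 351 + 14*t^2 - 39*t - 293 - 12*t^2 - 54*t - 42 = 2*t^2 + 26*t + 72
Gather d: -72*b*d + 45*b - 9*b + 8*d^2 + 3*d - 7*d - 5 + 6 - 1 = 36*b + 8*d^2 + d*(-72*b - 4)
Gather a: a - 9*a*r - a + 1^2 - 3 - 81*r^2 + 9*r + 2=-9*a*r - 81*r^2 + 9*r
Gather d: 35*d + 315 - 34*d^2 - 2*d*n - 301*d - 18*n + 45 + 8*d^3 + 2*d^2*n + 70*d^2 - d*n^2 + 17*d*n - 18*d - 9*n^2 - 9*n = 8*d^3 + d^2*(2*n + 36) + d*(-n^2 + 15*n - 284) - 9*n^2 - 27*n + 360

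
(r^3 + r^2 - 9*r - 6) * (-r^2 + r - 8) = -r^5 + 2*r^3 - 11*r^2 + 66*r + 48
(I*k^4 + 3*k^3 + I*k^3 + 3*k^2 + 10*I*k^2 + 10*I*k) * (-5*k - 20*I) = -5*I*k^5 + 5*k^4 - 5*I*k^4 + 5*k^3 - 110*I*k^3 + 200*k^2 - 110*I*k^2 + 200*k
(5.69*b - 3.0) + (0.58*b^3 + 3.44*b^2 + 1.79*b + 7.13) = 0.58*b^3 + 3.44*b^2 + 7.48*b + 4.13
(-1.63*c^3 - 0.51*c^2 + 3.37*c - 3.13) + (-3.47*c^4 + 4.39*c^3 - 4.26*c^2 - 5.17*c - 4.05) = -3.47*c^4 + 2.76*c^3 - 4.77*c^2 - 1.8*c - 7.18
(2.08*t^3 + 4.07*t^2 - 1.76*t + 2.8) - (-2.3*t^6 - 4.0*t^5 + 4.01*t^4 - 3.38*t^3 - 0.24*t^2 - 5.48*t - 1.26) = 2.3*t^6 + 4.0*t^5 - 4.01*t^4 + 5.46*t^3 + 4.31*t^2 + 3.72*t + 4.06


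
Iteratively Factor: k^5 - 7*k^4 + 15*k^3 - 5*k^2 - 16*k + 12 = (k - 2)*(k^4 - 5*k^3 + 5*k^2 + 5*k - 6) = (k - 3)*(k - 2)*(k^3 - 2*k^2 - k + 2) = (k - 3)*(k - 2)*(k - 1)*(k^2 - k - 2) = (k - 3)*(k - 2)^2*(k - 1)*(k + 1)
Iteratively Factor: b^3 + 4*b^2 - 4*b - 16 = (b + 2)*(b^2 + 2*b - 8) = (b - 2)*(b + 2)*(b + 4)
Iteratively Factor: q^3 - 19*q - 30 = (q + 2)*(q^2 - 2*q - 15) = (q + 2)*(q + 3)*(q - 5)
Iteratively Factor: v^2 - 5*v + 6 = (v - 3)*(v - 2)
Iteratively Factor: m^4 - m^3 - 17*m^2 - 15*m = (m - 5)*(m^3 + 4*m^2 + 3*m) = (m - 5)*(m + 3)*(m^2 + m) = (m - 5)*(m + 1)*(m + 3)*(m)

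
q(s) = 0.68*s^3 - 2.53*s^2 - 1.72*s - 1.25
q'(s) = 2.04*s^2 - 5.06*s - 1.72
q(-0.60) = -1.28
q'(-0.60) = 2.05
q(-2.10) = -15.09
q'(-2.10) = 17.90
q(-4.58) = -111.77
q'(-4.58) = 64.25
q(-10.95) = -1178.56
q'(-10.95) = 298.29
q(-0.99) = -2.69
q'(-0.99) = 5.29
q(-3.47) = -54.16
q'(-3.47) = 40.40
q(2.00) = -9.37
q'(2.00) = -3.68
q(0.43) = -2.40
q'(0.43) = -3.52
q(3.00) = -10.82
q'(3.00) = 1.46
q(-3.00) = -37.22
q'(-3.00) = 31.82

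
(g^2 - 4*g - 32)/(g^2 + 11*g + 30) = (g^2 - 4*g - 32)/(g^2 + 11*g + 30)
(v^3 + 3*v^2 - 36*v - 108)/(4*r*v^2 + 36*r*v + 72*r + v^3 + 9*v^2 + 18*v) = (v - 6)/(4*r + v)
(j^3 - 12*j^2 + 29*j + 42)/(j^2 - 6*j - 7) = j - 6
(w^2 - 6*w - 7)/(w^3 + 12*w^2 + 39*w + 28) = (w - 7)/(w^2 + 11*w + 28)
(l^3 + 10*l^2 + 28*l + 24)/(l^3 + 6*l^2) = 1 + 4/l + 4/l^2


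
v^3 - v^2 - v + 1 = (v - 1)^2*(v + 1)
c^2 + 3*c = c*(c + 3)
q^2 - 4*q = q*(q - 4)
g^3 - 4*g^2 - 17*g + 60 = (g - 5)*(g - 3)*(g + 4)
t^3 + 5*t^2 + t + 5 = (t + 5)*(t - I)*(t + I)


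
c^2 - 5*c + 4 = (c - 4)*(c - 1)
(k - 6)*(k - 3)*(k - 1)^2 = k^4 - 11*k^3 + 37*k^2 - 45*k + 18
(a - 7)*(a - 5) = a^2 - 12*a + 35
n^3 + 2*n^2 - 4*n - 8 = (n - 2)*(n + 2)^2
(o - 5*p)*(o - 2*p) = o^2 - 7*o*p + 10*p^2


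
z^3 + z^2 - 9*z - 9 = (z - 3)*(z + 1)*(z + 3)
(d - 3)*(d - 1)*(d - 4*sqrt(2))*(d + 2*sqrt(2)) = d^4 - 4*d^3 - 2*sqrt(2)*d^3 - 13*d^2 + 8*sqrt(2)*d^2 - 6*sqrt(2)*d + 64*d - 48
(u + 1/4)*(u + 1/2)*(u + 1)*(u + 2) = u^4 + 15*u^3/4 + 35*u^2/8 + 15*u/8 + 1/4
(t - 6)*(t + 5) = t^2 - t - 30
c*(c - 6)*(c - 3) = c^3 - 9*c^2 + 18*c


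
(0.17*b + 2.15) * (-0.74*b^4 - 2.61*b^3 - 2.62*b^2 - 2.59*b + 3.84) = -0.1258*b^5 - 2.0347*b^4 - 6.0569*b^3 - 6.0733*b^2 - 4.9157*b + 8.256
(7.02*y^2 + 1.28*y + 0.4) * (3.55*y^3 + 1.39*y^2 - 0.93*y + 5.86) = 24.921*y^5 + 14.3018*y^4 - 3.3294*y^3 + 40.5028*y^2 + 7.1288*y + 2.344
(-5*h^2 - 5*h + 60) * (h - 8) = -5*h^3 + 35*h^2 + 100*h - 480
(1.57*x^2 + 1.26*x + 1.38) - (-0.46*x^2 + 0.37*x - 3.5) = 2.03*x^2 + 0.89*x + 4.88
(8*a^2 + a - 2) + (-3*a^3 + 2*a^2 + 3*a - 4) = -3*a^3 + 10*a^2 + 4*a - 6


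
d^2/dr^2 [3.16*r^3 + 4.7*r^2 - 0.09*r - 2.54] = 18.96*r + 9.4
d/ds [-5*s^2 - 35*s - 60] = -10*s - 35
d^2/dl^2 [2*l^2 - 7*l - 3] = 4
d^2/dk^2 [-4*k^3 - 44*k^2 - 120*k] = -24*k - 88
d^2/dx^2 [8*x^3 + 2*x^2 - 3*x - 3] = 48*x + 4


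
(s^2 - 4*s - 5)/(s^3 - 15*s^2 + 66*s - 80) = (s + 1)/(s^2 - 10*s + 16)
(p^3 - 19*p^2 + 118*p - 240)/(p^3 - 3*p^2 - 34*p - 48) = (p^2 - 11*p + 30)/(p^2 + 5*p + 6)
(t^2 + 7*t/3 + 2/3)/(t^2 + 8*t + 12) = (t + 1/3)/(t + 6)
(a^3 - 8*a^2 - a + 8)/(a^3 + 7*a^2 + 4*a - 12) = (a^2 - 7*a - 8)/(a^2 + 8*a + 12)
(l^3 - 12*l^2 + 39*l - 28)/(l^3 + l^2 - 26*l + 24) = (l - 7)/(l + 6)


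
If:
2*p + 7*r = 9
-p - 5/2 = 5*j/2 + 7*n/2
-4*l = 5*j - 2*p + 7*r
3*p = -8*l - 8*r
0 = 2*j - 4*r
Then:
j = 126/101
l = -603/404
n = -229/101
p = 234/101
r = 63/101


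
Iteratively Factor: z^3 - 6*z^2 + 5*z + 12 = (z + 1)*(z^2 - 7*z + 12) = (z - 4)*(z + 1)*(z - 3)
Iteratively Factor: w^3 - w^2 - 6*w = (w - 3)*(w^2 + 2*w) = (w - 3)*(w + 2)*(w)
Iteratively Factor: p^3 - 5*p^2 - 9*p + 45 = (p + 3)*(p^2 - 8*p + 15) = (p - 3)*(p + 3)*(p - 5)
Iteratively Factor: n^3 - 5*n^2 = (n)*(n^2 - 5*n) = n^2*(n - 5)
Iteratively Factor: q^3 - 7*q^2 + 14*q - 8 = (q - 1)*(q^2 - 6*q + 8) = (q - 2)*(q - 1)*(q - 4)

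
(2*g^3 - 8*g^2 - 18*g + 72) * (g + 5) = 2*g^4 + 2*g^3 - 58*g^2 - 18*g + 360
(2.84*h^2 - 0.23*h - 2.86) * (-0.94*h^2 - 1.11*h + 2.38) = -2.6696*h^4 - 2.9362*h^3 + 9.7029*h^2 + 2.6272*h - 6.8068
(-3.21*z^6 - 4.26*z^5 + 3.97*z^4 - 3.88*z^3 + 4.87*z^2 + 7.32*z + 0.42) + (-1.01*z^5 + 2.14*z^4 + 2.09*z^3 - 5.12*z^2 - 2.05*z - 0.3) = -3.21*z^6 - 5.27*z^5 + 6.11*z^4 - 1.79*z^3 - 0.25*z^2 + 5.27*z + 0.12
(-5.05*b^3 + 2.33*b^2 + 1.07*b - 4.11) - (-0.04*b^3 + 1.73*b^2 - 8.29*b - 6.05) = -5.01*b^3 + 0.6*b^2 + 9.36*b + 1.94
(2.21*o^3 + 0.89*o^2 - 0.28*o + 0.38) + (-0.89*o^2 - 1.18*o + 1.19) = 2.21*o^3 - 1.46*o + 1.57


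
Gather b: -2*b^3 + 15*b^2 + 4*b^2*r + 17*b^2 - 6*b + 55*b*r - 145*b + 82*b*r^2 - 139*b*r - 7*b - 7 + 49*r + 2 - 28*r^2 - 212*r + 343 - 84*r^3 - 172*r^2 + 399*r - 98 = -2*b^3 + b^2*(4*r + 32) + b*(82*r^2 - 84*r - 158) - 84*r^3 - 200*r^2 + 236*r + 240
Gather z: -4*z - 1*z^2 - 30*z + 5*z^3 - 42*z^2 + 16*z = 5*z^3 - 43*z^2 - 18*z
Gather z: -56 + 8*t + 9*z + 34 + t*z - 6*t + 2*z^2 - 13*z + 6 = 2*t + 2*z^2 + z*(t - 4) - 16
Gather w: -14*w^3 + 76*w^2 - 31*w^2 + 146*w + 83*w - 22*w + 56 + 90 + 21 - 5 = -14*w^3 + 45*w^2 + 207*w + 162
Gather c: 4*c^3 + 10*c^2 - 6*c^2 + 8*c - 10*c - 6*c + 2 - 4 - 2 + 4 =4*c^3 + 4*c^2 - 8*c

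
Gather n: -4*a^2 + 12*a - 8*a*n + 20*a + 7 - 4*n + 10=-4*a^2 + 32*a + n*(-8*a - 4) + 17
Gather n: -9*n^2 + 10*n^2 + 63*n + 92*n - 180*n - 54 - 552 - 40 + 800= n^2 - 25*n + 154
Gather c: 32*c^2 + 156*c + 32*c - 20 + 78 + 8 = 32*c^2 + 188*c + 66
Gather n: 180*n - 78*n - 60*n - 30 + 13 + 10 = 42*n - 7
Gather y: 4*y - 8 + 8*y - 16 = 12*y - 24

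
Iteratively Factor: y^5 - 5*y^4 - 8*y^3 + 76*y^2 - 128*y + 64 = (y - 4)*(y^4 - y^3 - 12*y^2 + 28*y - 16) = (y - 4)*(y - 2)*(y^3 + y^2 - 10*y + 8) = (y - 4)*(y - 2)*(y + 4)*(y^2 - 3*y + 2) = (y - 4)*(y - 2)^2*(y + 4)*(y - 1)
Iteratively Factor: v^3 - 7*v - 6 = (v - 3)*(v^2 + 3*v + 2) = (v - 3)*(v + 2)*(v + 1)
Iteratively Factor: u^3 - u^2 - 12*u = (u - 4)*(u^2 + 3*u) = u*(u - 4)*(u + 3)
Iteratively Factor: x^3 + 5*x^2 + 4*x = (x)*(x^2 + 5*x + 4) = x*(x + 1)*(x + 4)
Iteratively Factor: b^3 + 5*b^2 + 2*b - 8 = (b + 2)*(b^2 + 3*b - 4) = (b - 1)*(b + 2)*(b + 4)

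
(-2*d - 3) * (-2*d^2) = 4*d^3 + 6*d^2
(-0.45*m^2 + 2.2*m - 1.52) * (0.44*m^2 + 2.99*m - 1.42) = -0.198*m^4 - 0.3775*m^3 + 6.5482*m^2 - 7.6688*m + 2.1584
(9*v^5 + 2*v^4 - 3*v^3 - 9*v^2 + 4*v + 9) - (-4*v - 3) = 9*v^5 + 2*v^4 - 3*v^3 - 9*v^2 + 8*v + 12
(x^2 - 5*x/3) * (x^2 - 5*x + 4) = x^4 - 20*x^3/3 + 37*x^2/3 - 20*x/3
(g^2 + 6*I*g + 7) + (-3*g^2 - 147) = -2*g^2 + 6*I*g - 140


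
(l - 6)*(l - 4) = l^2 - 10*l + 24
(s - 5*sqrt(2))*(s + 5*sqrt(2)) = s^2 - 50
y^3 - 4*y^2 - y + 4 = (y - 4)*(y - 1)*(y + 1)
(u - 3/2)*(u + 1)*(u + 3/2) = u^3 + u^2 - 9*u/4 - 9/4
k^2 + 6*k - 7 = (k - 1)*(k + 7)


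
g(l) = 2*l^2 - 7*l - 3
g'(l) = 4*l - 7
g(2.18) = -8.76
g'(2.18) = 1.72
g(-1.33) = 9.85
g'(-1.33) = -12.32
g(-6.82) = 137.76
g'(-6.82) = -34.28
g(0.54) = -6.20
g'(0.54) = -4.84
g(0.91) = -7.71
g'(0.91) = -3.36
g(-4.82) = 77.20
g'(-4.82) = -26.28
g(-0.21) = -1.44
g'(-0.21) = -7.84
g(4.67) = 7.93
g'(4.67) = 11.68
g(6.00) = 27.00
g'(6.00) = 17.00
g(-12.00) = 369.00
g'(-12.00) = -55.00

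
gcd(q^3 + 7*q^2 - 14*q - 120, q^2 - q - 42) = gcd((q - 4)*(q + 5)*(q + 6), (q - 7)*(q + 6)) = q + 6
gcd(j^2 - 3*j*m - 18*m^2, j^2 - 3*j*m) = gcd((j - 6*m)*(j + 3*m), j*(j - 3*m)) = 1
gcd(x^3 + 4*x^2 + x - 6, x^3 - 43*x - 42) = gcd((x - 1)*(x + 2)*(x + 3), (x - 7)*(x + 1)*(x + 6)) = 1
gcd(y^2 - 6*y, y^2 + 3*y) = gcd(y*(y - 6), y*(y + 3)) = y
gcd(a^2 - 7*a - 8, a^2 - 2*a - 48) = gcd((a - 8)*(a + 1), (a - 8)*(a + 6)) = a - 8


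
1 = 1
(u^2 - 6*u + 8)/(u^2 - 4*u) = (u - 2)/u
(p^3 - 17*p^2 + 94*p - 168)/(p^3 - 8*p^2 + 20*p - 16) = (p^2 - 13*p + 42)/(p^2 - 4*p + 4)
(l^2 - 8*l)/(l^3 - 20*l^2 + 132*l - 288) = l/(l^2 - 12*l + 36)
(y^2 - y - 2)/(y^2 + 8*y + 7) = (y - 2)/(y + 7)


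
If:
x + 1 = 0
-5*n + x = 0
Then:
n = -1/5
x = -1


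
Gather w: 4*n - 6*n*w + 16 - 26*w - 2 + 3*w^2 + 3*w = 4*n + 3*w^2 + w*(-6*n - 23) + 14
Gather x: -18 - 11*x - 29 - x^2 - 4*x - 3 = -x^2 - 15*x - 50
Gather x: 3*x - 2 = 3*x - 2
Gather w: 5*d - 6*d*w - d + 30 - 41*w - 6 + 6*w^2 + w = 4*d + 6*w^2 + w*(-6*d - 40) + 24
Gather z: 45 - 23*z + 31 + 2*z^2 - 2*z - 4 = 2*z^2 - 25*z + 72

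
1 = 1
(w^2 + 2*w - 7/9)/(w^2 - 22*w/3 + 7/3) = (w + 7/3)/(w - 7)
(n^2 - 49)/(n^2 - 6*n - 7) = (n + 7)/(n + 1)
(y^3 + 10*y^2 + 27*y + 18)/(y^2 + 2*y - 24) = (y^2 + 4*y + 3)/(y - 4)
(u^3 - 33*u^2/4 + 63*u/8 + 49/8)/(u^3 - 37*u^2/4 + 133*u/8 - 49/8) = (2*u + 1)/(2*u - 1)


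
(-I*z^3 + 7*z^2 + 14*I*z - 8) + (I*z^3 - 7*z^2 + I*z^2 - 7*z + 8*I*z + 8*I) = I*z^2 - 7*z + 22*I*z - 8 + 8*I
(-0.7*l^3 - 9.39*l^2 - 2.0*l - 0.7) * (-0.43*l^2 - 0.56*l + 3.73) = 0.301*l^5 + 4.4297*l^4 + 3.5074*l^3 - 33.6037*l^2 - 7.068*l - 2.611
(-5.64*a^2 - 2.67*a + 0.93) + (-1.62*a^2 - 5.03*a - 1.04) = -7.26*a^2 - 7.7*a - 0.11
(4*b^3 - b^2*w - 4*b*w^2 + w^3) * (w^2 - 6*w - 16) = 4*b^3*w^2 - 24*b^3*w - 64*b^3 - b^2*w^3 + 6*b^2*w^2 + 16*b^2*w - 4*b*w^4 + 24*b*w^3 + 64*b*w^2 + w^5 - 6*w^4 - 16*w^3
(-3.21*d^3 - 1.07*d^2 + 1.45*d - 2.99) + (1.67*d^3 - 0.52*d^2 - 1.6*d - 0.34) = -1.54*d^3 - 1.59*d^2 - 0.15*d - 3.33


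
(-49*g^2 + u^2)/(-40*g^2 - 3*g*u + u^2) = (49*g^2 - u^2)/(40*g^2 + 3*g*u - u^2)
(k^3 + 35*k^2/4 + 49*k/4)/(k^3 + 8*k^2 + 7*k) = (k + 7/4)/(k + 1)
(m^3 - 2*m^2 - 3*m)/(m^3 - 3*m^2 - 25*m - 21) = m*(m - 3)/(m^2 - 4*m - 21)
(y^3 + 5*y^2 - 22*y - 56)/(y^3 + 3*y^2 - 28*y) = (y + 2)/y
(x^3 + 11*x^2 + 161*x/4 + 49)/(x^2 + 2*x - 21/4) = (2*x^2 + 15*x + 28)/(2*x - 3)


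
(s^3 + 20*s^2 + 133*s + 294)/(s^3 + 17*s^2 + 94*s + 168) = (s + 7)/(s + 4)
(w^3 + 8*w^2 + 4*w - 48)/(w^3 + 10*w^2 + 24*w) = (w - 2)/w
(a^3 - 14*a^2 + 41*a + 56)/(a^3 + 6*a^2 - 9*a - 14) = (a^2 - 15*a + 56)/(a^2 + 5*a - 14)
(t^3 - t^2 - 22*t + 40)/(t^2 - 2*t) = t + 1 - 20/t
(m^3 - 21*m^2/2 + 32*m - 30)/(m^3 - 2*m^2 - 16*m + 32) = (m^2 - 17*m/2 + 15)/(m^2 - 16)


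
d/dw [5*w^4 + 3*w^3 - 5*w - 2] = 20*w^3 + 9*w^2 - 5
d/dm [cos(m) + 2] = -sin(m)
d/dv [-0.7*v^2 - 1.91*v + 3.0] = -1.4*v - 1.91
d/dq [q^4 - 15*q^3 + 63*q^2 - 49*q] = 4*q^3 - 45*q^2 + 126*q - 49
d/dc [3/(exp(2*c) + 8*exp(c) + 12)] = 6*(-exp(c) - 4)*exp(c)/(exp(2*c) + 8*exp(c) + 12)^2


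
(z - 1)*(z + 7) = z^2 + 6*z - 7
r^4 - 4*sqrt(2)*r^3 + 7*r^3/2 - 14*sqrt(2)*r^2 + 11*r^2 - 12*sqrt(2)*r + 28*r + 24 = (r + 3/2)*(r + 2)*(r - 2*sqrt(2))^2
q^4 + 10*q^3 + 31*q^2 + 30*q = q*(q + 2)*(q + 3)*(q + 5)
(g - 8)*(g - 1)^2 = g^3 - 10*g^2 + 17*g - 8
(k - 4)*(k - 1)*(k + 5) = k^3 - 21*k + 20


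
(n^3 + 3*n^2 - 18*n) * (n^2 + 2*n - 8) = n^5 + 5*n^4 - 20*n^3 - 60*n^2 + 144*n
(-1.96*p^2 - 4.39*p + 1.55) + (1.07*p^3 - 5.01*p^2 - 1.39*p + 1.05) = 1.07*p^3 - 6.97*p^2 - 5.78*p + 2.6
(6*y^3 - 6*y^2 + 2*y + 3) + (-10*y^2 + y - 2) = 6*y^3 - 16*y^2 + 3*y + 1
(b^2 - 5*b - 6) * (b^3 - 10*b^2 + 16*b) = b^5 - 15*b^4 + 60*b^3 - 20*b^2 - 96*b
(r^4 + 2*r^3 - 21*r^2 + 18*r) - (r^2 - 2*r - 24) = r^4 + 2*r^3 - 22*r^2 + 20*r + 24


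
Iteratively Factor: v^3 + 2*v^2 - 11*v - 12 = (v + 4)*(v^2 - 2*v - 3) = (v - 3)*(v + 4)*(v + 1)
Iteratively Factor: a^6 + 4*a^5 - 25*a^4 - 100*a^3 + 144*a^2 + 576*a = (a)*(a^5 + 4*a^4 - 25*a^3 - 100*a^2 + 144*a + 576) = a*(a + 3)*(a^4 + a^3 - 28*a^2 - 16*a + 192) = a*(a - 4)*(a + 3)*(a^3 + 5*a^2 - 8*a - 48) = a*(a - 4)*(a + 3)*(a + 4)*(a^2 + a - 12) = a*(a - 4)*(a + 3)*(a + 4)^2*(a - 3)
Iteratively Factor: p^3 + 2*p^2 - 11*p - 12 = (p + 1)*(p^2 + p - 12) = (p + 1)*(p + 4)*(p - 3)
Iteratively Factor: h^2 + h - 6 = (h + 3)*(h - 2)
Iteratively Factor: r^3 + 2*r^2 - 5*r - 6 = (r - 2)*(r^2 + 4*r + 3) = (r - 2)*(r + 1)*(r + 3)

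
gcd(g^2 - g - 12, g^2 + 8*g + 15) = g + 3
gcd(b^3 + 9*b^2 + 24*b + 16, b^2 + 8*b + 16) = b^2 + 8*b + 16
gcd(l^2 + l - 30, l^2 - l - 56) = 1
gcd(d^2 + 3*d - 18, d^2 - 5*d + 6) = d - 3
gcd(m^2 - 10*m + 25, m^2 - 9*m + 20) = m - 5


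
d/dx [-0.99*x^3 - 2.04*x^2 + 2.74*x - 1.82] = -2.97*x^2 - 4.08*x + 2.74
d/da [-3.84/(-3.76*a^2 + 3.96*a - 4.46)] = (15.2064 - 28.8768*a)/(3.76*a^2 - 3.96*a + 4.46)^2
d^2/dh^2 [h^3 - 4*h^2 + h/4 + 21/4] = 6*h - 8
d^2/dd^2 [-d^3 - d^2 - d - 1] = -6*d - 2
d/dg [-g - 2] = -1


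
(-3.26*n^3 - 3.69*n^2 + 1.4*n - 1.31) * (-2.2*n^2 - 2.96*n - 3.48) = 7.172*n^5 + 17.7676*n^4 + 19.1872*n^3 + 11.5792*n^2 - 0.9944*n + 4.5588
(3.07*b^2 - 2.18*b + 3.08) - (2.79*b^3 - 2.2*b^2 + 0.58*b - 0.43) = -2.79*b^3 + 5.27*b^2 - 2.76*b + 3.51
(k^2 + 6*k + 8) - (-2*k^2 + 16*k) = 3*k^2 - 10*k + 8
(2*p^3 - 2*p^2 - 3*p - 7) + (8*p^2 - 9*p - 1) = 2*p^3 + 6*p^2 - 12*p - 8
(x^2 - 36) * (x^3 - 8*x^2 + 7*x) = x^5 - 8*x^4 - 29*x^3 + 288*x^2 - 252*x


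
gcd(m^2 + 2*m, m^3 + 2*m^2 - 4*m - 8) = m + 2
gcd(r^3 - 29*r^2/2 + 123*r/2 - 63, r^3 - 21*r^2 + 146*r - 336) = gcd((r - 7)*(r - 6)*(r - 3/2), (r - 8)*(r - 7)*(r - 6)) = r^2 - 13*r + 42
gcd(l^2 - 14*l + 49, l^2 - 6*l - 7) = l - 7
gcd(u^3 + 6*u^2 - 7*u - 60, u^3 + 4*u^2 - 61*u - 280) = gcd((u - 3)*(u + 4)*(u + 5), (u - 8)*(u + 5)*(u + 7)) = u + 5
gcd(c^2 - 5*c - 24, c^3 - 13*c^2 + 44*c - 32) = c - 8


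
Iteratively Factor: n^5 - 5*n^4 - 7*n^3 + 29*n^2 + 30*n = (n)*(n^4 - 5*n^3 - 7*n^2 + 29*n + 30) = n*(n - 5)*(n^3 - 7*n - 6) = n*(n - 5)*(n + 1)*(n^2 - n - 6) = n*(n - 5)*(n + 1)*(n + 2)*(n - 3)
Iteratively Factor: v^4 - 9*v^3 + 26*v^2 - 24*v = (v - 3)*(v^3 - 6*v^2 + 8*v) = (v - 4)*(v - 3)*(v^2 - 2*v) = v*(v - 4)*(v - 3)*(v - 2)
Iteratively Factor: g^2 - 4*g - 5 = (g + 1)*(g - 5)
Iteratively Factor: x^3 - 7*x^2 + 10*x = (x - 5)*(x^2 - 2*x) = x*(x - 5)*(x - 2)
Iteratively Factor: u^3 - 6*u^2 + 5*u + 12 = (u - 3)*(u^2 - 3*u - 4) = (u - 4)*(u - 3)*(u + 1)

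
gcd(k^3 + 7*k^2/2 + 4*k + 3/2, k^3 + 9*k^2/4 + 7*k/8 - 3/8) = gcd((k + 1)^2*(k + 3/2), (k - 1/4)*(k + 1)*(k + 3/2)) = k^2 + 5*k/2 + 3/2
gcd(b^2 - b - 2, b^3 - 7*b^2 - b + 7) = b + 1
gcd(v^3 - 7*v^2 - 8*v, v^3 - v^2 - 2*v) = v^2 + v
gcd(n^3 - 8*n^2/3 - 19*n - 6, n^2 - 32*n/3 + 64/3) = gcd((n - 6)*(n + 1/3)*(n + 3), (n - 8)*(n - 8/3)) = 1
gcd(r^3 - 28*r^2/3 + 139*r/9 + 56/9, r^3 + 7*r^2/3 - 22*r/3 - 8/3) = r + 1/3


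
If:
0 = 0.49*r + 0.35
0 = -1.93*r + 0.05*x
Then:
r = -0.71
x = -27.57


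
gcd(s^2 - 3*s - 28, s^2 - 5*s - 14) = s - 7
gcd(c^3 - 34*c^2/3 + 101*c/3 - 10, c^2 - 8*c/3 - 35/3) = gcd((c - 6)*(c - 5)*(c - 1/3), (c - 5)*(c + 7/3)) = c - 5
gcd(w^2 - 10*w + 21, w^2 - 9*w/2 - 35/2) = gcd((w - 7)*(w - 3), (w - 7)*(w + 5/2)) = w - 7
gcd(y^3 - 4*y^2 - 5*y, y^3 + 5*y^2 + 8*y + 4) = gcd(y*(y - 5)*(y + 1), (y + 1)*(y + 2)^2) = y + 1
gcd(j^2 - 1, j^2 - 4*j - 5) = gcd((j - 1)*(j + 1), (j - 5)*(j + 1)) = j + 1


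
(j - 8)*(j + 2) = j^2 - 6*j - 16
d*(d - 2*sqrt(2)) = d^2 - 2*sqrt(2)*d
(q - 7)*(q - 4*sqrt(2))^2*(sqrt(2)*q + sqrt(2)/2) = sqrt(2)*q^4 - 16*q^3 - 13*sqrt(2)*q^3/2 + 57*sqrt(2)*q^2/2 + 104*q^2 - 208*sqrt(2)*q + 56*q - 112*sqrt(2)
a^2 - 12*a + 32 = (a - 8)*(a - 4)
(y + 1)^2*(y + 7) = y^3 + 9*y^2 + 15*y + 7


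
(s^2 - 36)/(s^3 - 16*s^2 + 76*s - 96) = (s + 6)/(s^2 - 10*s + 16)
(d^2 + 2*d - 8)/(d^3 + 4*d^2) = (d - 2)/d^2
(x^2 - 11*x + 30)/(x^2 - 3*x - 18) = (x - 5)/(x + 3)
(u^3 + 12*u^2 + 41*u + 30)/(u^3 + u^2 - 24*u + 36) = (u^2 + 6*u + 5)/(u^2 - 5*u + 6)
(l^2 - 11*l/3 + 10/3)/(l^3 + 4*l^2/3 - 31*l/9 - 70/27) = 9*(l - 2)/(9*l^2 + 27*l + 14)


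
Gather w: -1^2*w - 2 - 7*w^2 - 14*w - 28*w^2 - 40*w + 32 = -35*w^2 - 55*w + 30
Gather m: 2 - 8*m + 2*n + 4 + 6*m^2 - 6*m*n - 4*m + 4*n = 6*m^2 + m*(-6*n - 12) + 6*n + 6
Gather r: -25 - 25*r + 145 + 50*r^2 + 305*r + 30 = 50*r^2 + 280*r + 150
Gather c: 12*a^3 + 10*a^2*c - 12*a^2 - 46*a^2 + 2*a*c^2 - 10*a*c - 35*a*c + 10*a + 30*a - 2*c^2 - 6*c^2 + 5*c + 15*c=12*a^3 - 58*a^2 + 40*a + c^2*(2*a - 8) + c*(10*a^2 - 45*a + 20)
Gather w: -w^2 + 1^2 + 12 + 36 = 49 - w^2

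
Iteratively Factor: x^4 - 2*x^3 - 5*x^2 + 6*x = (x - 1)*(x^3 - x^2 - 6*x) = x*(x - 1)*(x^2 - x - 6) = x*(x - 1)*(x + 2)*(x - 3)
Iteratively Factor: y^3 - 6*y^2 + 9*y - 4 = (y - 4)*(y^2 - 2*y + 1) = (y - 4)*(y - 1)*(y - 1)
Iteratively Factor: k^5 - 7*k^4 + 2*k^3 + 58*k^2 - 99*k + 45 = (k - 1)*(k^4 - 6*k^3 - 4*k^2 + 54*k - 45) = (k - 1)*(k + 3)*(k^3 - 9*k^2 + 23*k - 15) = (k - 5)*(k - 1)*(k + 3)*(k^2 - 4*k + 3) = (k - 5)*(k - 1)^2*(k + 3)*(k - 3)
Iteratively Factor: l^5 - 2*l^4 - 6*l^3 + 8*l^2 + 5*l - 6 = (l + 1)*(l^4 - 3*l^3 - 3*l^2 + 11*l - 6) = (l - 1)*(l + 1)*(l^3 - 2*l^2 - 5*l + 6) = (l - 1)*(l + 1)*(l + 2)*(l^2 - 4*l + 3) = (l - 3)*(l - 1)*(l + 1)*(l + 2)*(l - 1)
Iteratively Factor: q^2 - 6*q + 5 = (q - 1)*(q - 5)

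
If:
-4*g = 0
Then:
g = 0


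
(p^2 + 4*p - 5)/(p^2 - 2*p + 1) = (p + 5)/(p - 1)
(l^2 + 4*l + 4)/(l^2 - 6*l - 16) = (l + 2)/(l - 8)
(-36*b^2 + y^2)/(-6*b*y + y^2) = (6*b + y)/y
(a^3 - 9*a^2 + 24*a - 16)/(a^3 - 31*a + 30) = (a^2 - 8*a + 16)/(a^2 + a - 30)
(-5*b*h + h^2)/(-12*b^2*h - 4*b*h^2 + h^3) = (5*b - h)/(12*b^2 + 4*b*h - h^2)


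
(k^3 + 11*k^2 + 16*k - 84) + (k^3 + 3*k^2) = 2*k^3 + 14*k^2 + 16*k - 84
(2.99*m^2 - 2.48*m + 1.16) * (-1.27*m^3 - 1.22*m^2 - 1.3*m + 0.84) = -3.7973*m^5 - 0.4982*m^4 - 2.3346*m^3 + 4.3204*m^2 - 3.5912*m + 0.9744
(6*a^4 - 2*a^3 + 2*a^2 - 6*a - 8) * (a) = 6*a^5 - 2*a^4 + 2*a^3 - 6*a^2 - 8*a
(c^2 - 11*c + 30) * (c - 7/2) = c^3 - 29*c^2/2 + 137*c/2 - 105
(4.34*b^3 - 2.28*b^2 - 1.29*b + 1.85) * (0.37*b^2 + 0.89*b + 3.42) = 1.6058*b^5 + 3.019*b^4 + 12.3363*b^3 - 8.2612*b^2 - 2.7653*b + 6.327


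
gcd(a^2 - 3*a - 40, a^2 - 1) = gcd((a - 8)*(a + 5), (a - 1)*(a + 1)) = 1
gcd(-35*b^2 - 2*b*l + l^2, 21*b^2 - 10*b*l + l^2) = 7*b - l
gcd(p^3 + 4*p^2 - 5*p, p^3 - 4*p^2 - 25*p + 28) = p - 1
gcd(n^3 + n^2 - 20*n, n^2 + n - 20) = n^2 + n - 20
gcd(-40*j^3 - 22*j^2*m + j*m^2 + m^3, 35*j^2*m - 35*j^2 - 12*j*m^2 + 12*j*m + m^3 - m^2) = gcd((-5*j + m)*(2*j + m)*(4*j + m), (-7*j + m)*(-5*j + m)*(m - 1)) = 5*j - m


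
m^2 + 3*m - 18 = (m - 3)*(m + 6)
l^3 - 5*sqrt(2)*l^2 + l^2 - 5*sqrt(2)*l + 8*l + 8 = (l + 1)*(l - 4*sqrt(2))*(l - sqrt(2))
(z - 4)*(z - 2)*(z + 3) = z^3 - 3*z^2 - 10*z + 24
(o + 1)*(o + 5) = o^2 + 6*o + 5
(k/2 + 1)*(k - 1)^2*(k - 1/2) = k^4/2 - k^3/4 - 3*k^2/2 + 7*k/4 - 1/2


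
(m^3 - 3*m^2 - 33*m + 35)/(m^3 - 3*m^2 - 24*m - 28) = (m^2 + 4*m - 5)/(m^2 + 4*m + 4)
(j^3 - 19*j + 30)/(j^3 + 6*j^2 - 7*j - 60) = (j - 2)/(j + 4)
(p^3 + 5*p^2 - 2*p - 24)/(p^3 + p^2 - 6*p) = (p + 4)/p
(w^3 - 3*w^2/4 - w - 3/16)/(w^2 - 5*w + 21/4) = (8*w^2 + 6*w + 1)/(4*(2*w - 7))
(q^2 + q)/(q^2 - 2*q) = (q + 1)/(q - 2)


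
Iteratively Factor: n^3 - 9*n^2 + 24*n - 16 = (n - 4)*(n^2 - 5*n + 4) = (n - 4)*(n - 1)*(n - 4)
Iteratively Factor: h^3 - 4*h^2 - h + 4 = (h + 1)*(h^2 - 5*h + 4) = (h - 4)*(h + 1)*(h - 1)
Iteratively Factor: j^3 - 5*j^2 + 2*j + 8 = (j + 1)*(j^2 - 6*j + 8) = (j - 2)*(j + 1)*(j - 4)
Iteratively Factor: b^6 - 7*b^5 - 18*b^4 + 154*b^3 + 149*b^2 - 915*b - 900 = (b + 1)*(b^5 - 8*b^4 - 10*b^3 + 164*b^2 - 15*b - 900) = (b - 5)*(b + 1)*(b^4 - 3*b^3 - 25*b^2 + 39*b + 180) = (b - 5)*(b + 1)*(b + 3)*(b^3 - 6*b^2 - 7*b + 60) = (b - 5)*(b - 4)*(b + 1)*(b + 3)*(b^2 - 2*b - 15) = (b - 5)*(b - 4)*(b + 1)*(b + 3)^2*(b - 5)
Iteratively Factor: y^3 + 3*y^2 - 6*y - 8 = (y + 1)*(y^2 + 2*y - 8) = (y - 2)*(y + 1)*(y + 4)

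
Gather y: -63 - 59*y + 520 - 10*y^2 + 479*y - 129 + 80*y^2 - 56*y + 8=70*y^2 + 364*y + 336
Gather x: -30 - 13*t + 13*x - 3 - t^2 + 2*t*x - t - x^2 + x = -t^2 - 14*t - x^2 + x*(2*t + 14) - 33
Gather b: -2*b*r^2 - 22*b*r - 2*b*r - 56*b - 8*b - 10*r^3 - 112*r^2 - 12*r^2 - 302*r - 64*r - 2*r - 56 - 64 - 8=b*(-2*r^2 - 24*r - 64) - 10*r^3 - 124*r^2 - 368*r - 128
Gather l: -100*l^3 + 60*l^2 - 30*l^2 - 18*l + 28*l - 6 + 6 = -100*l^3 + 30*l^2 + 10*l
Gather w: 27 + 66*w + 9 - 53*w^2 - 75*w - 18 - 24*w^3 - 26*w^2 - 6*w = -24*w^3 - 79*w^2 - 15*w + 18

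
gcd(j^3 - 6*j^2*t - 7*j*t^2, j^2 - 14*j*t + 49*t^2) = -j + 7*t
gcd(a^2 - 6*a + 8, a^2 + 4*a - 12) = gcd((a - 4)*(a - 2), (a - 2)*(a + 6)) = a - 2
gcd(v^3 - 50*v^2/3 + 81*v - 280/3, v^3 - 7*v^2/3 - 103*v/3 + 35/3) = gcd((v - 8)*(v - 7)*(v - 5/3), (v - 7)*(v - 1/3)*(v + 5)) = v - 7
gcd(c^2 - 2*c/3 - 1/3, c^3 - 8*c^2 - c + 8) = c - 1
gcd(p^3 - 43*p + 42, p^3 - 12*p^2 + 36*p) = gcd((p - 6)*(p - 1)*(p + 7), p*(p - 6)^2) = p - 6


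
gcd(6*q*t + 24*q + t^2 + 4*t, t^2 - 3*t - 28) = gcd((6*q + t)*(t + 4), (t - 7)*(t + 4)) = t + 4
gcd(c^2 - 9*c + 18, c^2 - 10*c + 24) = c - 6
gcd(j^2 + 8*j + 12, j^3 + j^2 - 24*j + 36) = j + 6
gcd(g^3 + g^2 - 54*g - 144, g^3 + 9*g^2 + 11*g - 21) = g + 3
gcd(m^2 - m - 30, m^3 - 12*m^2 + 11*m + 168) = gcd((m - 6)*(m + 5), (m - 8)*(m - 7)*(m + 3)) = 1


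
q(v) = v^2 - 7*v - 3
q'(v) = 2*v - 7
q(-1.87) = 13.59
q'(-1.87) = -10.74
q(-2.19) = 17.13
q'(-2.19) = -11.38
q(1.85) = -12.53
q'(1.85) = -3.30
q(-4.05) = 41.75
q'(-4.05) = -15.10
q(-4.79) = 53.47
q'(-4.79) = -16.58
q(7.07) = -2.51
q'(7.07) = 7.14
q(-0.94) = 4.46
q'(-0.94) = -8.88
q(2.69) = -14.59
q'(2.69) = -1.62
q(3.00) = -15.00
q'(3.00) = -1.00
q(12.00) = 57.00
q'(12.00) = 17.00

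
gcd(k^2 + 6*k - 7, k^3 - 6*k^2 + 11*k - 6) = k - 1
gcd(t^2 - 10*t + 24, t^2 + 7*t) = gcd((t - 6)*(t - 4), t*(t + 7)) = 1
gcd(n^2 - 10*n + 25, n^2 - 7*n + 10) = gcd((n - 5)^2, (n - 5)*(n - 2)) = n - 5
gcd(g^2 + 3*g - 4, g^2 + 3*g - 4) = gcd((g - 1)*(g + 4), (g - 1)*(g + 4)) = g^2 + 3*g - 4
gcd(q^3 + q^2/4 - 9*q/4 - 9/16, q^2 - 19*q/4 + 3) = 1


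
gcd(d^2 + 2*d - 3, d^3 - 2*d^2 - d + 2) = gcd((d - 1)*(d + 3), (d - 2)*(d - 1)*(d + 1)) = d - 1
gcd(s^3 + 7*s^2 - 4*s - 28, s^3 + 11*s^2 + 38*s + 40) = s + 2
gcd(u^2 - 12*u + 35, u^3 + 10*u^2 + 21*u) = 1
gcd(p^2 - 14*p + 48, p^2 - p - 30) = p - 6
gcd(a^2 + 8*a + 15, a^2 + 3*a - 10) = a + 5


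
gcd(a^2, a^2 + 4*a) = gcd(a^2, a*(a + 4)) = a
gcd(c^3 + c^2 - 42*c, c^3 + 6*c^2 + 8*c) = c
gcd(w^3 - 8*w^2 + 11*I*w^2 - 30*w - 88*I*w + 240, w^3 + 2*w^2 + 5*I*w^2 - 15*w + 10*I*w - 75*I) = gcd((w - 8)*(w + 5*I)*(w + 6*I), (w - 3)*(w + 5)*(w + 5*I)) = w + 5*I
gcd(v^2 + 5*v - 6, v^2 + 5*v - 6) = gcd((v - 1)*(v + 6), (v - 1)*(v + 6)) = v^2 + 5*v - 6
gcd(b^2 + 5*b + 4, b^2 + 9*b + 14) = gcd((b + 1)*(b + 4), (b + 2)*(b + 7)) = 1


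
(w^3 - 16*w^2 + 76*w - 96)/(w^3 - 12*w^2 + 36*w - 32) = (w - 6)/(w - 2)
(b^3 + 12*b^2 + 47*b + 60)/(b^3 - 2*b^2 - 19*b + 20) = (b^2 + 8*b + 15)/(b^2 - 6*b + 5)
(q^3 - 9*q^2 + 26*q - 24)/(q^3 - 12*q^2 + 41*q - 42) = (q - 4)/(q - 7)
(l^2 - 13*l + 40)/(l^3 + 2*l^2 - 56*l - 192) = (l - 5)/(l^2 + 10*l + 24)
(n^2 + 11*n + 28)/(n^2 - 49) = (n + 4)/(n - 7)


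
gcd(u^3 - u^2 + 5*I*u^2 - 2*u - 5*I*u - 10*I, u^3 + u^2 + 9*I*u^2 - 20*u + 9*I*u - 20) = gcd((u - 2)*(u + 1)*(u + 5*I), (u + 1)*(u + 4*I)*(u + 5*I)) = u^2 + u*(1 + 5*I) + 5*I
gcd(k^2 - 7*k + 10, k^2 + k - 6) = k - 2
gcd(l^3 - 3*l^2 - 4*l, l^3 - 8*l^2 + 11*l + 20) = l^2 - 3*l - 4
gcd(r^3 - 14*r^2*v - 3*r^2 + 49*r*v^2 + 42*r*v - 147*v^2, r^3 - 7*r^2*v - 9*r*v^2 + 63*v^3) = r - 7*v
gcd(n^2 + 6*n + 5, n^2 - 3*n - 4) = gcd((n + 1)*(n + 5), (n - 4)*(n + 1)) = n + 1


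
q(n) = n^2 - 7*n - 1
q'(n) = 2*n - 7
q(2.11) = -11.32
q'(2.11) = -2.78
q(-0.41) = 2.04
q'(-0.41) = -7.82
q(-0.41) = 2.04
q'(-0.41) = -7.82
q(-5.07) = 60.19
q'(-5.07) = -17.14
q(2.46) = -12.17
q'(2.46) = -2.08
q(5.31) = -9.97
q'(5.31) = 3.62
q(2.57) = -12.39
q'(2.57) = -1.86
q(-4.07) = 44.05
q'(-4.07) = -15.14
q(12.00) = 59.00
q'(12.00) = 17.00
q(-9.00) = 143.00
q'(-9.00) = -25.00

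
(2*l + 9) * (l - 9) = 2*l^2 - 9*l - 81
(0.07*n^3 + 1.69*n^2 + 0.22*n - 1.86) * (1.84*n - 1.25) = 0.1288*n^4 + 3.0221*n^3 - 1.7077*n^2 - 3.6974*n + 2.325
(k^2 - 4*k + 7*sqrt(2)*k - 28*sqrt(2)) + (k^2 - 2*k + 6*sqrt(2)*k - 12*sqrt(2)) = 2*k^2 - 6*k + 13*sqrt(2)*k - 40*sqrt(2)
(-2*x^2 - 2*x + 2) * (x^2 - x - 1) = -2*x^4 + 6*x^2 - 2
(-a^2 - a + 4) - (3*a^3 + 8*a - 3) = -3*a^3 - a^2 - 9*a + 7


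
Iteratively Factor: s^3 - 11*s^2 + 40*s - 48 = (s - 3)*(s^2 - 8*s + 16) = (s - 4)*(s - 3)*(s - 4)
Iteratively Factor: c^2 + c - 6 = (c + 3)*(c - 2)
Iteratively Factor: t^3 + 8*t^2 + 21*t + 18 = (t + 3)*(t^2 + 5*t + 6) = (t + 2)*(t + 3)*(t + 3)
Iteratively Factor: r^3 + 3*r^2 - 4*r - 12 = (r + 2)*(r^2 + r - 6) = (r - 2)*(r + 2)*(r + 3)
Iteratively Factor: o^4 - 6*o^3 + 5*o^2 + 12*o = (o - 4)*(o^3 - 2*o^2 - 3*o) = (o - 4)*(o + 1)*(o^2 - 3*o) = o*(o - 4)*(o + 1)*(o - 3)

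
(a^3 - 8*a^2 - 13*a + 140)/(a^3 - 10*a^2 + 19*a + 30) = (a^2 - 3*a - 28)/(a^2 - 5*a - 6)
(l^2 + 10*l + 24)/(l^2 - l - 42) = (l + 4)/(l - 7)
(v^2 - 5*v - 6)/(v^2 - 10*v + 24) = (v + 1)/(v - 4)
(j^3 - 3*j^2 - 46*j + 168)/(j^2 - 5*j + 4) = (j^2 + j - 42)/(j - 1)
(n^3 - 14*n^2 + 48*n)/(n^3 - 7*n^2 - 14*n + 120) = n*(n - 8)/(n^2 - n - 20)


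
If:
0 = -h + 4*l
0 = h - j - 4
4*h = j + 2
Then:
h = -2/3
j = -14/3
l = -1/6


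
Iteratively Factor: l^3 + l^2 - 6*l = (l)*(l^2 + l - 6) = l*(l + 3)*(l - 2)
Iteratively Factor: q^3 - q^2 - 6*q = (q - 3)*(q^2 + 2*q) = q*(q - 3)*(q + 2)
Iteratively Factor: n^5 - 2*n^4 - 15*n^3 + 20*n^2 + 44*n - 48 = (n - 4)*(n^4 + 2*n^3 - 7*n^2 - 8*n + 12) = (n - 4)*(n + 2)*(n^3 - 7*n + 6) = (n - 4)*(n + 2)*(n + 3)*(n^2 - 3*n + 2) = (n - 4)*(n - 2)*(n + 2)*(n + 3)*(n - 1)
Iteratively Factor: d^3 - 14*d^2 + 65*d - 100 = (d - 4)*(d^2 - 10*d + 25) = (d - 5)*(d - 4)*(d - 5)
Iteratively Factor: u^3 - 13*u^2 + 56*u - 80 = (u - 4)*(u^2 - 9*u + 20) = (u - 5)*(u - 4)*(u - 4)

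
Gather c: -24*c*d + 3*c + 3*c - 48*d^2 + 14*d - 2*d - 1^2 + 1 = c*(6 - 24*d) - 48*d^2 + 12*d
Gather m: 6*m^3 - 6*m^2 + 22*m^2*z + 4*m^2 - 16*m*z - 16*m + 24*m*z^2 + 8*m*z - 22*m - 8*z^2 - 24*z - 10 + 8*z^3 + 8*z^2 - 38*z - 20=6*m^3 + m^2*(22*z - 2) + m*(24*z^2 - 8*z - 38) + 8*z^3 - 62*z - 30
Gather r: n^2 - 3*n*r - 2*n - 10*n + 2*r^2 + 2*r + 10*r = n^2 - 12*n + 2*r^2 + r*(12 - 3*n)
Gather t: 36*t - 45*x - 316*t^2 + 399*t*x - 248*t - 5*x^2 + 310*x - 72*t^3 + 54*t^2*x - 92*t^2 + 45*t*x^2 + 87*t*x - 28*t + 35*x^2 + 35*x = -72*t^3 + t^2*(54*x - 408) + t*(45*x^2 + 486*x - 240) + 30*x^2 + 300*x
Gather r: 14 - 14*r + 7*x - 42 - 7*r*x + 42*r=r*(28 - 7*x) + 7*x - 28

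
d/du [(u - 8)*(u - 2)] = 2*u - 10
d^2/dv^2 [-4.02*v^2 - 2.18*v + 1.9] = -8.04000000000000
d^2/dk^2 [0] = 0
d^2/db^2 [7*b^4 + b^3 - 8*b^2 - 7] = 84*b^2 + 6*b - 16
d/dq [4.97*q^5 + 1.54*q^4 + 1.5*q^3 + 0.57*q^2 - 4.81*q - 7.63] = 24.85*q^4 + 6.16*q^3 + 4.5*q^2 + 1.14*q - 4.81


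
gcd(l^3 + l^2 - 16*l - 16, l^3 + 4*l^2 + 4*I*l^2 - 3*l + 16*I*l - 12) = l + 4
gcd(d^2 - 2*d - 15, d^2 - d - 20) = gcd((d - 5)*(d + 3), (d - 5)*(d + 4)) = d - 5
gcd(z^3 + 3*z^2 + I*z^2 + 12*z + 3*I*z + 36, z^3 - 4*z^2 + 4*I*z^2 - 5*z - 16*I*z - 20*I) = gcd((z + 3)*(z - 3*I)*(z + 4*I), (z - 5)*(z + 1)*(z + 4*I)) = z + 4*I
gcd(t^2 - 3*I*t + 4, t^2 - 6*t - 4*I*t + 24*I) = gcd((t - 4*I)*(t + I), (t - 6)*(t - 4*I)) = t - 4*I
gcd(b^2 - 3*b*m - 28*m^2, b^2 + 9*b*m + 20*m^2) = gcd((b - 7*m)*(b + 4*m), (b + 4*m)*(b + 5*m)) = b + 4*m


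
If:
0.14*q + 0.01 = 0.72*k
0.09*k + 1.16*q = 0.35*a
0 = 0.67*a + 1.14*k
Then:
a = -0.02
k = 0.01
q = -0.01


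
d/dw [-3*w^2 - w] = -6*w - 1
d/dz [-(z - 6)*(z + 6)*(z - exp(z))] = z^2*exp(z) - 3*z^2 + 2*z*exp(z) - 36*exp(z) + 36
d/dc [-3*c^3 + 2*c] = 2 - 9*c^2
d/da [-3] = 0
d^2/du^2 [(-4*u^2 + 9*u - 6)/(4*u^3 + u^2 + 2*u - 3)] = 2*(-64*u^6 + 432*u^5 - 372*u^4 - 583*u^3 + 450*u^2 - 171*u - 24)/(64*u^9 + 48*u^8 + 108*u^7 - 95*u^6 - 18*u^5 - 141*u^4 + 80*u^3 - 9*u^2 + 54*u - 27)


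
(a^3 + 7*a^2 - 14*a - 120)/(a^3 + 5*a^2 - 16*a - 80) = (a + 6)/(a + 4)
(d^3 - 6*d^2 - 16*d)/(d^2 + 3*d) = (d^2 - 6*d - 16)/(d + 3)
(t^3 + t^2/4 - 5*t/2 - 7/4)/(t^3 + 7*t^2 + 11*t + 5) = (t - 7/4)/(t + 5)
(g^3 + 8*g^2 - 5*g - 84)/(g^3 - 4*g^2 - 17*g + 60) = (g + 7)/(g - 5)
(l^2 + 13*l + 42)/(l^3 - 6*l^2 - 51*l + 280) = (l + 6)/(l^2 - 13*l + 40)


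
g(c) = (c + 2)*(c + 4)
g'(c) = 2*c + 6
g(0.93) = 14.44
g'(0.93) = 7.86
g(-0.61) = 4.71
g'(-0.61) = 4.78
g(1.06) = 15.48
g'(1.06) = 8.12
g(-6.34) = 10.16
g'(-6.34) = -6.68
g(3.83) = 45.65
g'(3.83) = 13.66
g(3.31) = 38.82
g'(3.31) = 12.62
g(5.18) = 65.91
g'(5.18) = 16.36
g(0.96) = 14.68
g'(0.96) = 7.92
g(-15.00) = 143.00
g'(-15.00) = -24.00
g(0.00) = 8.00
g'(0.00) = 6.00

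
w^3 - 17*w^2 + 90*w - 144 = (w - 8)*(w - 6)*(w - 3)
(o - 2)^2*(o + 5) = o^3 + o^2 - 16*o + 20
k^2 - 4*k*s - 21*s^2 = (k - 7*s)*(k + 3*s)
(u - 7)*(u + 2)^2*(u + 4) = u^4 + u^3 - 36*u^2 - 124*u - 112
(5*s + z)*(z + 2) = 5*s*z + 10*s + z^2 + 2*z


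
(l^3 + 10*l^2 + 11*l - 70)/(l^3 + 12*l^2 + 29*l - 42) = (l^2 + 3*l - 10)/(l^2 + 5*l - 6)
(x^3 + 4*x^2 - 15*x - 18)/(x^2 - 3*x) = x + 7 + 6/x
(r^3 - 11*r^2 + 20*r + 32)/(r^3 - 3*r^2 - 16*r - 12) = (r^2 - 12*r + 32)/(r^2 - 4*r - 12)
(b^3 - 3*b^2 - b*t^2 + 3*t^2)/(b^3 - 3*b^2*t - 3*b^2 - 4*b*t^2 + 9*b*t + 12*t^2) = (-b + t)/(-b + 4*t)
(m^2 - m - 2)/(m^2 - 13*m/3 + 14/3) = 3*(m + 1)/(3*m - 7)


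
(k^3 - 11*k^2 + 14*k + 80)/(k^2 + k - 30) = (k^2 - 6*k - 16)/(k + 6)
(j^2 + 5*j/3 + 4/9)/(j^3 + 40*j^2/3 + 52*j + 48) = (j + 1/3)/(j^2 + 12*j + 36)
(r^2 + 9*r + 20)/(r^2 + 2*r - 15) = (r + 4)/(r - 3)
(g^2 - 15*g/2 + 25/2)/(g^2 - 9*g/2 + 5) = (g - 5)/(g - 2)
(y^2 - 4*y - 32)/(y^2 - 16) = (y - 8)/(y - 4)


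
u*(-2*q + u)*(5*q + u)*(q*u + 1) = -10*q^3*u^2 + 3*q^2*u^3 - 10*q^2*u + q*u^4 + 3*q*u^2 + u^3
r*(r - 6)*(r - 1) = r^3 - 7*r^2 + 6*r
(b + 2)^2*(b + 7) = b^3 + 11*b^2 + 32*b + 28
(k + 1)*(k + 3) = k^2 + 4*k + 3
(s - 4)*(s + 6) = s^2 + 2*s - 24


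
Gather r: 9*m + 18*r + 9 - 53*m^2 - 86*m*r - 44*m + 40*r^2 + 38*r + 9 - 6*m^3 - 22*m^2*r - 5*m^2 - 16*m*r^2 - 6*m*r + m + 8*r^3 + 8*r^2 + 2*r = -6*m^3 - 58*m^2 - 34*m + 8*r^3 + r^2*(48 - 16*m) + r*(-22*m^2 - 92*m + 58) + 18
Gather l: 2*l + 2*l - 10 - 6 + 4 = 4*l - 12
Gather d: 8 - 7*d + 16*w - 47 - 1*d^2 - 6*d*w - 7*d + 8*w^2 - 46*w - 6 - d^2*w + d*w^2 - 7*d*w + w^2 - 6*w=d^2*(-w - 1) + d*(w^2 - 13*w - 14) + 9*w^2 - 36*w - 45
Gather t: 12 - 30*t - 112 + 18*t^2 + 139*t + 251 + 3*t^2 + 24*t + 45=21*t^2 + 133*t + 196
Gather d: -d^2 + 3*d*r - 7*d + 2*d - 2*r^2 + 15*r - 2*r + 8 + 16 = -d^2 + d*(3*r - 5) - 2*r^2 + 13*r + 24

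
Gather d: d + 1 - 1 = d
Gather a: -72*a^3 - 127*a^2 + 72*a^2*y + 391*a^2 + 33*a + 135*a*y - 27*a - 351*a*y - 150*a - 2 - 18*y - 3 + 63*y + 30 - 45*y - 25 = -72*a^3 + a^2*(72*y + 264) + a*(-216*y - 144)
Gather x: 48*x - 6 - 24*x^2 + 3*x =-24*x^2 + 51*x - 6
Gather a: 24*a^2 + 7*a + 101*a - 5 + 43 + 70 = 24*a^2 + 108*a + 108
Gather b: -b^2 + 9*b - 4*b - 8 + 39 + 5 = -b^2 + 5*b + 36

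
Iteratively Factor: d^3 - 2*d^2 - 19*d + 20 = (d - 5)*(d^2 + 3*d - 4) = (d - 5)*(d - 1)*(d + 4)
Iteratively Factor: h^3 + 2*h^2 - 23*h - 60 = (h + 3)*(h^2 - h - 20) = (h + 3)*(h + 4)*(h - 5)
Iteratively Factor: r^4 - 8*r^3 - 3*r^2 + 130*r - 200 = (r - 5)*(r^3 - 3*r^2 - 18*r + 40) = (r - 5)*(r - 2)*(r^2 - r - 20) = (r - 5)^2*(r - 2)*(r + 4)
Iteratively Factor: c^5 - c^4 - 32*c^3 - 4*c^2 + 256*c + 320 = (c - 4)*(c^4 + 3*c^3 - 20*c^2 - 84*c - 80) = (c - 4)*(c + 2)*(c^3 + c^2 - 22*c - 40) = (c - 4)*(c + 2)^2*(c^2 - c - 20) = (c - 4)*(c + 2)^2*(c + 4)*(c - 5)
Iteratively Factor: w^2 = (w)*(w)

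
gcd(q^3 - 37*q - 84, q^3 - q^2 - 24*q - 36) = q + 3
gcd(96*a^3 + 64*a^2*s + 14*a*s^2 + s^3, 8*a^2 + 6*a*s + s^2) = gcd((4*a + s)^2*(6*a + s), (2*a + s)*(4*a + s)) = 4*a + s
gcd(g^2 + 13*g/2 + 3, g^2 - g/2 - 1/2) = g + 1/2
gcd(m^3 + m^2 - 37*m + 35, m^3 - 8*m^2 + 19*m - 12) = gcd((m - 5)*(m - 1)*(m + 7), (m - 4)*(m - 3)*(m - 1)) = m - 1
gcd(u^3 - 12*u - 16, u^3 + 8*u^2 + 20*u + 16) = u^2 + 4*u + 4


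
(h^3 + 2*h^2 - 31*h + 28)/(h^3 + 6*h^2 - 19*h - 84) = (h - 1)/(h + 3)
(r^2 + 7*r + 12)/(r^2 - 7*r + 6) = (r^2 + 7*r + 12)/(r^2 - 7*r + 6)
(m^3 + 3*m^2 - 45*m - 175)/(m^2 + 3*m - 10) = (m^2 - 2*m - 35)/(m - 2)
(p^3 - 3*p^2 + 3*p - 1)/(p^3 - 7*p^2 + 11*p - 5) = (p - 1)/(p - 5)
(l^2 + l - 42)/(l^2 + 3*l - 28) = (l - 6)/(l - 4)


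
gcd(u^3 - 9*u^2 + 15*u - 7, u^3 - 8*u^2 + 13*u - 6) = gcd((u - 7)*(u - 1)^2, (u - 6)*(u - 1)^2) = u^2 - 2*u + 1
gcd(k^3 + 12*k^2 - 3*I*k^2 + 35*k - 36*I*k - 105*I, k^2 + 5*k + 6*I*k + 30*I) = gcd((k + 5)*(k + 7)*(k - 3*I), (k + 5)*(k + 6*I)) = k + 5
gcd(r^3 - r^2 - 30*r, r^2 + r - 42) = r - 6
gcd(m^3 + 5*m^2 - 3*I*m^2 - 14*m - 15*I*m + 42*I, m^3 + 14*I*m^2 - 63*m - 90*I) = 1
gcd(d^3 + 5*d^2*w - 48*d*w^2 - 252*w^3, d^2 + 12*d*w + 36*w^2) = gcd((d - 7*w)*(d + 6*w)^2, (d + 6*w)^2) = d^2 + 12*d*w + 36*w^2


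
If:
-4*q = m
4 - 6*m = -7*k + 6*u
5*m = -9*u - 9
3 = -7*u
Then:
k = -446/245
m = -36/35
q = 9/35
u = -3/7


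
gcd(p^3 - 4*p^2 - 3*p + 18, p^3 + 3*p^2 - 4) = p + 2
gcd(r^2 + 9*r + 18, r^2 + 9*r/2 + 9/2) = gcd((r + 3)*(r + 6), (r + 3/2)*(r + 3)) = r + 3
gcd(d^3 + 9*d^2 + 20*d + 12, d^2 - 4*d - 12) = d + 2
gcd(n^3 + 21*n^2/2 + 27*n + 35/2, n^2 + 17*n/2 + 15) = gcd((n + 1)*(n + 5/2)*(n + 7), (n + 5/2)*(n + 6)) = n + 5/2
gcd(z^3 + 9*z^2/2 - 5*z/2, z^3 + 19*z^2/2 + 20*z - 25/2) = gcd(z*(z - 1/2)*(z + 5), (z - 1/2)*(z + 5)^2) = z^2 + 9*z/2 - 5/2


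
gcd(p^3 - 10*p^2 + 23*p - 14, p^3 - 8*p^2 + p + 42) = p - 7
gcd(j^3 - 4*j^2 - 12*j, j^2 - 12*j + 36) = j - 6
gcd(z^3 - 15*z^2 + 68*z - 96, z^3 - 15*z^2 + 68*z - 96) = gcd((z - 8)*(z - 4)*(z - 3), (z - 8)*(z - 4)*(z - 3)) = z^3 - 15*z^2 + 68*z - 96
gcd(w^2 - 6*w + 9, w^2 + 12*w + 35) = 1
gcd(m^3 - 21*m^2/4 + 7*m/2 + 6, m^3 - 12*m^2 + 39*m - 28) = m - 4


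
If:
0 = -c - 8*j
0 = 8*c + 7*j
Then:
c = 0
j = 0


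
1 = 1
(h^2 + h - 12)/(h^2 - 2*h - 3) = (h + 4)/(h + 1)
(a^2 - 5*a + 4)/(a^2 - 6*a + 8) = (a - 1)/(a - 2)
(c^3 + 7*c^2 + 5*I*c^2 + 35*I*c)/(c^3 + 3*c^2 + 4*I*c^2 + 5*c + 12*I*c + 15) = c*(c + 7)/(c^2 + c*(3 - I) - 3*I)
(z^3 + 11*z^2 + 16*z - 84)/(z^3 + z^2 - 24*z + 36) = (z + 7)/(z - 3)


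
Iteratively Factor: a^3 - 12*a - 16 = (a + 2)*(a^2 - 2*a - 8) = (a + 2)^2*(a - 4)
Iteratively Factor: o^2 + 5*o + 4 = (o + 4)*(o + 1)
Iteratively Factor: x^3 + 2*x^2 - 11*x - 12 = (x - 3)*(x^2 + 5*x + 4) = (x - 3)*(x + 1)*(x + 4)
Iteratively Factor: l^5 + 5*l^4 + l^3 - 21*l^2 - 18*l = (l + 3)*(l^4 + 2*l^3 - 5*l^2 - 6*l) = l*(l + 3)*(l^3 + 2*l^2 - 5*l - 6) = l*(l - 2)*(l + 3)*(l^2 + 4*l + 3) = l*(l - 2)*(l + 3)^2*(l + 1)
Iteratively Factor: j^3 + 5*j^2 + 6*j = (j + 3)*(j^2 + 2*j) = j*(j + 3)*(j + 2)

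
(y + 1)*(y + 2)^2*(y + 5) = y^4 + 10*y^3 + 33*y^2 + 44*y + 20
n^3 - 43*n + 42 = (n - 6)*(n - 1)*(n + 7)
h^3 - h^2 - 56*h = h*(h - 8)*(h + 7)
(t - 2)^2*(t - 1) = t^3 - 5*t^2 + 8*t - 4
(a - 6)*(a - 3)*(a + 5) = a^3 - 4*a^2 - 27*a + 90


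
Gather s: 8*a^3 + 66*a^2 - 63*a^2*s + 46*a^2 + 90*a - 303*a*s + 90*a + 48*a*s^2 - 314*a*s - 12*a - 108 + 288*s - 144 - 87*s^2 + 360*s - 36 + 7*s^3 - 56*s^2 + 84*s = 8*a^3 + 112*a^2 + 168*a + 7*s^3 + s^2*(48*a - 143) + s*(-63*a^2 - 617*a + 732) - 288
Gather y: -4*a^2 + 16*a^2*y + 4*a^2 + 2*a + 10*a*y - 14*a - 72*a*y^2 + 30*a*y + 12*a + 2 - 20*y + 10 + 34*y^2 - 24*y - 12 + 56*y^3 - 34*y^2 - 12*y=-72*a*y^2 + 56*y^3 + y*(16*a^2 + 40*a - 56)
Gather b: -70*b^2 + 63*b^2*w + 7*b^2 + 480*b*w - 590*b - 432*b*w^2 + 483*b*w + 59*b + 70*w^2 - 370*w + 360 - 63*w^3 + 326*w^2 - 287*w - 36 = b^2*(63*w - 63) + b*(-432*w^2 + 963*w - 531) - 63*w^3 + 396*w^2 - 657*w + 324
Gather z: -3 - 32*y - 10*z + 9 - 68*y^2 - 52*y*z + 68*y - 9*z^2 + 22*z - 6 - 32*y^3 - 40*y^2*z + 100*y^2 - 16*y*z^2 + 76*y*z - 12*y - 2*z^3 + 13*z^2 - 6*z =-32*y^3 + 32*y^2 + 24*y - 2*z^3 + z^2*(4 - 16*y) + z*(-40*y^2 + 24*y + 6)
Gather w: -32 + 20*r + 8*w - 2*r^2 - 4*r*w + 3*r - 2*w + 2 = -2*r^2 + 23*r + w*(6 - 4*r) - 30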